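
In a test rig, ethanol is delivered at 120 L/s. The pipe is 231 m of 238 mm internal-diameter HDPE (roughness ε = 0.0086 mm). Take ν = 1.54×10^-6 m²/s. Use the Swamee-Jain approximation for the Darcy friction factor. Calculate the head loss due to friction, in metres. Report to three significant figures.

V = 4Q/(πD²) = 4·0.120/(π·0.238²) = 2.697 m/s
Re = VD/ν = 2.697·0.238/1.54×10^-6 = 4.17×10^5 → turbulent
ε/D = 0.0086/238 = 3.61×10^-5
Swamee-Jain: f = 0.01403
h_f = f(L/D)V²/(2g) = 0.01403·(231/0.238)·2.697²/(2·9.81) = 5.048 m

h_f ≈ 5.05 m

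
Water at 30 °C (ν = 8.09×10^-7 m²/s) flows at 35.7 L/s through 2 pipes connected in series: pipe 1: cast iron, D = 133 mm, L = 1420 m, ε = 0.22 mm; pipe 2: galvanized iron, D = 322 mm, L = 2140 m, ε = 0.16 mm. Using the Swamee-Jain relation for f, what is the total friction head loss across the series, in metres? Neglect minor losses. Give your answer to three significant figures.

H ≈ 83.5 m

Pipe 1: V = 2.570 m/s, Re = 4.22×10^5, ε/D = 0.00165, f = 0.02290, h_1 = f(L/D)V²/2g = 82.29 m
Pipe 2: V = 0.4384 m/s, Re = 1.74×10^5, ε/D = 4.97×10^-4, f = 0.01916, h_2 = f(L/D)V²/2g = 1.247 m
Series → Q common, losses add: H = Σh = 83.54 m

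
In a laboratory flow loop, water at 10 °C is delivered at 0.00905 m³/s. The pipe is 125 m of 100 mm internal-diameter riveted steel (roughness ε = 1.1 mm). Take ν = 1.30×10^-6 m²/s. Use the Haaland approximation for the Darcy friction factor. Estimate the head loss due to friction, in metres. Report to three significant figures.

V = 4Q/(πD²) = 4·0.00905/(π·0.100²) = 1.152 m/s
Re = VD/ν = 1.152·0.100/1.30×10^-6 = 8.86×10^4 → turbulent
ε/D = 1.1/100 = 0.0110
Haaland: f = 0.03983
h_f = f(L/D)V²/(2g) = 0.03983·(125/0.100)·1.152²/(2·9.81) = 3.369 m

h_f ≈ 3.37 m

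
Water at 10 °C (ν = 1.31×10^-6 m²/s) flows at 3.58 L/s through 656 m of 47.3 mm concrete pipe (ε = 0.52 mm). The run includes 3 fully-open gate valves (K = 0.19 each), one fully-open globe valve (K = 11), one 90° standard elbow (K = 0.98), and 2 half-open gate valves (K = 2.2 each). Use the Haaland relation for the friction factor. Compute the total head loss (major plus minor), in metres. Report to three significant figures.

V = 4Q/(πD²) = 2.037 m/s; V²/2g = 0.2116 m
Re = 7.36×10^4, ε/D = 0.0110 → f = 0.03994 (Haaland)
Major: h_f = f(L/D)·V²/2g = 0.03994·13869·0.2116 = 117.2 m
Minor: ΣK = 16.9; h_m = ΣK·V²/2g = 3.586 m
Total H_L = 117.2 + 3.586 = 120.8 m

H_L ≈ 121 m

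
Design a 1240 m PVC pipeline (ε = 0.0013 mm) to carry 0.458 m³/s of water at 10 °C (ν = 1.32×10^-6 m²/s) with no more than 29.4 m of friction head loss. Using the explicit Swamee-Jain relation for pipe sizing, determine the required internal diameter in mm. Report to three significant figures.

D ≈ 388 mm

Swamee-Jain (Type III): D = 0.66·[ε^1.25·(LQ²/(gh_f))^4.75 + ν·Q^9.4·(L/(gh_f))^5.2]^0.04
LQ²/(gh_f) = 0.9019; L/(gh_f) = 4.299
Term 1 = ε^1.25·(…)^4.75 = 2.69×10^-8; Term 2 = ν·Q^9.4·(…)^5.2 = 1.68×10^-6
D = 0.66·(2.69×10^-8 + 1.68×10^-6)^0.04 = 0.3880 m = 388 mm
Check: V = 3.87 m/s, Re = 1.14×10^6, f = 0.01145, h_f = 28.0 m ≈ 29.4 m ✓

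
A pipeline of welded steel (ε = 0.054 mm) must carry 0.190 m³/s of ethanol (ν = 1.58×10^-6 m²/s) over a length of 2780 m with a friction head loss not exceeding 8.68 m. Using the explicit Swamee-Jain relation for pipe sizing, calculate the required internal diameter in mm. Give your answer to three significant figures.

D ≈ 435 mm

Swamee-Jain (Type III): D = 0.66·[ε^1.25·(LQ²/(gh_f))^4.75 + ν·Q^9.4·(L/(gh_f))^5.2]^0.04
LQ²/(gh_f) = 1.179; L/(gh_f) = 32.65
Term 1 = ε^1.25·(…)^4.75 = 1.01×10^-5; Term 2 = ν·Q^9.4·(…)^5.2 = 1.95×10^-5
D = 0.66·(1.01×10^-5 + 1.95×10^-5)^0.04 = 0.4349 m = 435 mm
Check: V = 1.28 m/s, Re = 3.52×10^5, f = 0.01535, h_f = 8.18 m ≈ 8.68 m ✓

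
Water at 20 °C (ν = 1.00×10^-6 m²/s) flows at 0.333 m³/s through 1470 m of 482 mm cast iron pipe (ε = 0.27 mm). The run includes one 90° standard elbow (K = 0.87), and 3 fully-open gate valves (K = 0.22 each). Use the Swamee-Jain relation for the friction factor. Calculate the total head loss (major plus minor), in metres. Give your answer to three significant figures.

H_L ≈ 9.45 m

V = 4Q/(πD²) = 1.825 m/s; V²/2g = 0.1698 m
Re = 8.80×10^5, ε/D = 5.60×10^-4 → f = 0.01776 (Swamee-Jain)
Major: h_f = f(L/D)·V²/2g = 0.01776·3050·0.1698 = 9.194 m
Minor: ΣK = 1.53; h_m = ΣK·V²/2g = 0.2597 m
Total H_L = 9.194 + 0.2597 = 9.454 m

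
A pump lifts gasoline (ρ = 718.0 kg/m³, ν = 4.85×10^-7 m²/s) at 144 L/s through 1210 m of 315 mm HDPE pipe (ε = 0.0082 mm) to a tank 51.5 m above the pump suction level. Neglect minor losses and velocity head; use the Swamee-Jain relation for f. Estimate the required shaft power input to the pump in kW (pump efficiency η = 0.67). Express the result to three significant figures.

V = 4Q/(πD²) = 1.848 m/s; Re = 1.20×10^6; ε/D = 2.60×10^-5; f = 0.01193
h_f = f(L/D)V²/2g = 7.974 m
Total head H = z + h_f = 51.5 + 7.974 = 59.47 m
P_hyd = ρgQH = 718.0·9.81·0.144·59.47 = 60.32 kW
P_shaft = P_hyd/η = 60.32/0.67 = 90.03 kW

P_shaft ≈ 90.0 kW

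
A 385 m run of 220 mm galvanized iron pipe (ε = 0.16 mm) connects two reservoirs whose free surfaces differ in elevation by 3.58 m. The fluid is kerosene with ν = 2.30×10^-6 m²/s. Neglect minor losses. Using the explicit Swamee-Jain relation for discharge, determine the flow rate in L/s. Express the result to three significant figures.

Q ≈ 53.1 L/s

Swamee-Jain (Type II): Q = -0.965·√(gD⁵h_f/L)·ln[ε/(3.7D) + √(3.17ν²L/(gD³h_f))]
√(gD⁵h_f/L) = √(9.81·0.220⁵·3.58/385) = 0.006856
ε/(3.7D) = 1.97×10^-4; √(3.17ν²L/(gD³h_f)) = 1.31×10^-4
Q = -0.965·0.006856·ln(3.280×10^-4) = 0.05308 m³/s
Check: V = 1.40 m/s, Re = 1.34×10^5, f = 0.02073, h_f = 3.60 m ≈ 3.58 m ✓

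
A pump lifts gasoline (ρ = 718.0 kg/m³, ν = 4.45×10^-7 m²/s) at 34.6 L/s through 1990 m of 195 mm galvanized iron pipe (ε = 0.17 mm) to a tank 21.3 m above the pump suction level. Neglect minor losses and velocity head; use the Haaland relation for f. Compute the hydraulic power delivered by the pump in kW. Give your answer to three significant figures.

P_hyd ≈ 8.53 kW

V = 4Q/(πD²) = 1.159 m/s; Re = 5.08×10^5; ε/D = 8.72×10^-4; f = 0.01960
h_f = f(L/D)V²/2g = 13.68 m
Total head H = z + h_f = 21.3 + 13.68 = 34.98 m
P_hyd = ρgQH = 718.0·9.81·0.0346·34.98 = 8.526 kW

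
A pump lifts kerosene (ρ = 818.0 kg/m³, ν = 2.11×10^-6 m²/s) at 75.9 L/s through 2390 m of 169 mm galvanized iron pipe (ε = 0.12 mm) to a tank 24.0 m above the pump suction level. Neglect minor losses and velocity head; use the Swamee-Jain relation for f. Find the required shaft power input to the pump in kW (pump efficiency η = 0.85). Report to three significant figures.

P_shaft ≈ 133 kW

V = 4Q/(πD²) = 3.384 m/s; Re = 2.71×10^5; ε/D = 7.10×10^-4; f = 0.01956
h_f = f(L/D)V²/2g = 161.4 m
Total head H = z + h_f = 24.0 + 161.4 = 185.4 m
P_hyd = ρgQH = 818.0·9.81·0.0759·185.4 = 112.9 kW
P_shaft = P_hyd/η = 112.9/0.85 = 132.8 kW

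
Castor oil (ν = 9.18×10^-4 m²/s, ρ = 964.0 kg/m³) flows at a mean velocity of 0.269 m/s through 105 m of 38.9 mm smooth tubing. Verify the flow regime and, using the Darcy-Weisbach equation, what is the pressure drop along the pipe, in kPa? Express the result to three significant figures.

Re = VD/ν = 0.269·0.03890/9.18×10^-4 = 11.4 → laminar (Re < 2300)
f = 64/Re = 5.615
h_f = f(L/D)V²/(2g) = 5.615·(105/0.03890)·0.269²/(2·9.81) = 55.89 m
Δp = ρg·h_f = 964.0·9.81·55.89 = 528.6 kPa

Δp ≈ 529 kPa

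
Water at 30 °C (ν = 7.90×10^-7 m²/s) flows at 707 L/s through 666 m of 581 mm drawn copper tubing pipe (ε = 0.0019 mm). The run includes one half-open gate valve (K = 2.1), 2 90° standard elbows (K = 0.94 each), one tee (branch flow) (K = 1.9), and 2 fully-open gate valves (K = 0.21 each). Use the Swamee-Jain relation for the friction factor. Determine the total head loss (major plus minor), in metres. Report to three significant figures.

H_L ≈ 6.65 m

V = 4Q/(πD²) = 2.667 m/s; V²/2g = 0.3625 m
Re = 1.96×10^6, ε/D = 3.27×10^-6 → f = 0.01052 (Swamee-Jain)
Major: h_f = f(L/D)·V²/2g = 0.01052·1146·0.3625 = 4.371 m
Minor: ΣK = 6.30; h_m = ΣK·V²/2g = 2.283 m
Total H_L = 4.371 + 2.283 = 6.655 m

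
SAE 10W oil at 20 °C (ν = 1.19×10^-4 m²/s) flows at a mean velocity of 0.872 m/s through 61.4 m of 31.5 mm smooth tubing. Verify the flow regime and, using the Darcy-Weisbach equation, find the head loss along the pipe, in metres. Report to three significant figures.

h_f ≈ 20.9 m

Re = VD/ν = 0.872·0.03150/1.19×10^-4 = 231 → laminar (Re < 2300)
f = 64/Re = 0.2773
h_f = f(L/D)V²/(2g) = 0.2773·(61.4/0.03150)·0.872²/(2·9.81) = 20.95 m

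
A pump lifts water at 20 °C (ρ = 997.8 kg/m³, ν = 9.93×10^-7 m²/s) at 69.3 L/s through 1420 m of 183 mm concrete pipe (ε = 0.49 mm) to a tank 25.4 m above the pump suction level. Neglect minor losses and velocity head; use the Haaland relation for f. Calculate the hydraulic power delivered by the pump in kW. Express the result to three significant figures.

V = 4Q/(πD²) = 2.635 m/s; Re = 4.86×10^5; ε/D = 0.00268; f = 0.02567
h_f = f(L/D)V²/2g = 70.48 m
Total head H = z + h_f = 25.4 + 70.48 = 95.88 m
P_hyd = ρgQH = 997.8·9.81·0.0693·95.88 = 65.04 kW

P_hyd ≈ 65.0 kW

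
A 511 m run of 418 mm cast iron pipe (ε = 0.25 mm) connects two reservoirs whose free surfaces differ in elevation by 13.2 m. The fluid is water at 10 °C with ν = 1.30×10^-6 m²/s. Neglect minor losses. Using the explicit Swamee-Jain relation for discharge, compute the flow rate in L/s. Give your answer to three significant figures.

Swamee-Jain (Type II): Q = -0.965·√(gD⁵h_f/L)·ln[ε/(3.7D) + √(3.17ν²L/(gD³h_f))]
√(gD⁵h_f/L) = √(9.81·0.418⁵·13.2/511) = 0.05687
ε/(3.7D) = 1.62×10^-4; √(3.17ν²L/(gD³h_f)) = 1.70×10^-5
Q = -0.965·0.05687·ln(1.787×10^-4) = 0.4736 m³/s
Check: V = 3.45 m/s, Re = 1.11×10^6, f = 0.01788, h_f = 13.3 m ≈ 13.2 m ✓

Q ≈ 474 L/s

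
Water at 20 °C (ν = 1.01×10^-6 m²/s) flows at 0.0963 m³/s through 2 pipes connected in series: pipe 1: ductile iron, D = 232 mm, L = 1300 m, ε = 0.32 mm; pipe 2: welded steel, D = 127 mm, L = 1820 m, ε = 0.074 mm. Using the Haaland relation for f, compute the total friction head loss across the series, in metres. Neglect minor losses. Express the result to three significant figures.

H ≈ 781 m

Pipe 1: V = 2.278 m/s, Re = 5.23×10^5, ε/D = 0.00138, f = 0.02171, h_1 = f(L/D)V²/2g = 32.18 m
Pipe 2: V = 7.602 m/s, Re = 9.56×10^5, ε/D = 5.83×10^-4, f = 0.01773, h_2 = f(L/D)V²/2g = 748.6 m
Series → Q common, losses add: H = Σh = 780.7 m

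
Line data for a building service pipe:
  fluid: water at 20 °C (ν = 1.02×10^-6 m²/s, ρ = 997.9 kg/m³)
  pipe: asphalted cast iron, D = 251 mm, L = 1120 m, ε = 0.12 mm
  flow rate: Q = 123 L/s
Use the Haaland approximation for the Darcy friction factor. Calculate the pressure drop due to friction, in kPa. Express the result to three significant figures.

Δp ≈ 238 kPa

V = 4Q/(πD²) = 4·0.123/(π·0.251²) = 2.486 m/s
Re = VD/ν = 2.486·0.251/1.02×10^-6 = 6.12×10^5 → turbulent
ε/D = 0.12/251 = 4.78×10^-4
Haaland: f = 0.01729
h_f = f(L/D)V²/(2g) = 0.01729·(1120/0.251)·2.486²/(2·9.81) = 24.30 m
Δp = ρg·h_f = 997.9·9.81·24.30 = 237.8 kPa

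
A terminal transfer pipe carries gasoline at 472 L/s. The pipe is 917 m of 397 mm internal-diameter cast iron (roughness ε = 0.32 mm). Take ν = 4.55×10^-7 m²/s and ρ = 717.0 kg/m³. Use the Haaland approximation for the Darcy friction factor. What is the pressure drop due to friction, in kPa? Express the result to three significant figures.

Δp ≈ 226 kPa

V = 4Q/(πD²) = 4·0.472/(π·0.397²) = 3.813 m/s
Re = VD/ν = 3.813·0.397/4.55×10^-7 = 3.33×10^6 → turbulent
ε/D = 0.32/397 = 8.06×10^-4
Haaland: f = 0.01878
h_f = f(L/D)V²/(2g) = 0.01878·(917/0.397)·3.813²/(2·9.81) = 32.14 m
Δp = ρg·h_f = 717.0·9.81·32.14 = 226.1 kPa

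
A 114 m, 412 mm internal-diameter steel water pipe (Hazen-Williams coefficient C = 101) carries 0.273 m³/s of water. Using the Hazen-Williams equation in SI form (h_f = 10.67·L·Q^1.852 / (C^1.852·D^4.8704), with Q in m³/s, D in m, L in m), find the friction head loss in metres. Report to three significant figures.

h_f = 10.67·114·0.273^1.852 / (101^1.852·0.412^4.8704) = 1.601 m

h_f ≈ 1.60 m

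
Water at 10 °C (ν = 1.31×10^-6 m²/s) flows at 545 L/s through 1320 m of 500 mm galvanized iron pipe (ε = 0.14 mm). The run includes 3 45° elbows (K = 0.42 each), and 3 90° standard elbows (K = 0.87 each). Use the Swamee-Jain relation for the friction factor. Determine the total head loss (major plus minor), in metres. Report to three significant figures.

V = 4Q/(πD²) = 2.776 m/s; V²/2g = 0.3927 m
Re = 1.06×10^6, ε/D = 2.80×10^-4 → f = 0.01553 (Swamee-Jain)
Major: h_f = f(L/D)·V²/2g = 0.01553·2640·0.3927 = 16.10 m
Minor: ΣK = 3.87; h_m = ΣK·V²/2g = 1.520 m
Total H_L = 16.10 + 1.520 = 17.62 m

H_L ≈ 17.6 m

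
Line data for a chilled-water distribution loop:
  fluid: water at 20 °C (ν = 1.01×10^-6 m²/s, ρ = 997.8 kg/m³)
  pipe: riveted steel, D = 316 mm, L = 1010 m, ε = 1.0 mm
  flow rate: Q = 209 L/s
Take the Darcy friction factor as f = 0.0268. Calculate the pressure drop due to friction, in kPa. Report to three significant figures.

V = 4Q/(πD²) = 4·0.209/(π·0.316²) = 2.665 m/s
h_f = f(L/D)V²/(2g) = 0.02680·(1010/0.316)·2.665²/(2·9.81) = 31.01 m
Δp = ρg·h_f = 997.8·9.81·31.01 = 303.5 kPa

Δp ≈ 303 kPa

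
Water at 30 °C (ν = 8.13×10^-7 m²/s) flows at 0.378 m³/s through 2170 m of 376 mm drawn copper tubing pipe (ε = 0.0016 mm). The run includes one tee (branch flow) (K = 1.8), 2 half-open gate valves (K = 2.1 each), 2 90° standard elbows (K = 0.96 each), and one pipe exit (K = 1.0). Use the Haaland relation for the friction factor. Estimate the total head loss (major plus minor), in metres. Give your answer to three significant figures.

V = 4Q/(πD²) = 3.404 m/s; V²/2g = 0.5907 m
Re = 1.57×10^6, ε/D = 4.26×10^-6 → f = 0.01085 (Haaland)
Major: h_f = f(L/D)·V²/2g = 0.01085·5771·0.5907 = 36.99 m
Minor: ΣK = 8.92; h_m = ΣK·V²/2g = 5.269 m
Total H_L = 36.99 + 5.269 = 42.25 m

H_L ≈ 42.3 m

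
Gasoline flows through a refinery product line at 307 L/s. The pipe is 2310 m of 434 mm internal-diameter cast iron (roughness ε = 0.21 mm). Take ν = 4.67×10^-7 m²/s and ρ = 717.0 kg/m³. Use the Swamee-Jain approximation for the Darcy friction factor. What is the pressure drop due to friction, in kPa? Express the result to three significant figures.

Δp ≈ 139 kPa

V = 4Q/(πD²) = 4·0.307/(π·0.434²) = 2.075 m/s
Re = VD/ν = 2.075·0.434/4.67×10^-7 = 1.93×10^6 → turbulent
ε/D = 0.21/434 = 4.84×10^-4
Swamee-Jain: f = 0.01692
h_f = f(L/D)V²/(2g) = 0.01692·(2310/0.434)·2.075²/(2·9.81) = 19.77 m
Δp = ρg·h_f = 717.0·9.81·19.77 = 139.1 kPa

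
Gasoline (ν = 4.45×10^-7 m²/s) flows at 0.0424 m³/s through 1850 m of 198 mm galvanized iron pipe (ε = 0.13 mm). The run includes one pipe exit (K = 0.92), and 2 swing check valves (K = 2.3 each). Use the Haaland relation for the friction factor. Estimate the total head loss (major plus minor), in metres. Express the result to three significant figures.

V = 4Q/(πD²) = 1.377 m/s; V²/2g = 0.09665 m
Re = 6.13×10^5, ε/D = 6.57×10^-4 → f = 0.01838 (Haaland)
Major: h_f = f(L/D)·V²/2g = 0.01838·9343·0.09665 = 16.60 m
Minor: ΣK = 5.52; h_m = ΣK·V²/2g = 0.5335 m
Total H_L = 16.60 + 0.5335 = 17.13 m

H_L ≈ 17.1 m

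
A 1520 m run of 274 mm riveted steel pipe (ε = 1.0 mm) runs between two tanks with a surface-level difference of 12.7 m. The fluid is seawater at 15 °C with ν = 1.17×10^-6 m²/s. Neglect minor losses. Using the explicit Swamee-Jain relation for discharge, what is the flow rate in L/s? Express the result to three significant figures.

Q ≈ 74.6 L/s

Swamee-Jain (Type II): Q = -0.965·√(gD⁵h_f/L)·ln[ε/(3.7D) + √(3.17ν²L/(gD³h_f))]
√(gD⁵h_f/L) = √(9.81·0.274⁵·12.7/1520) = 0.01125
ε/(3.7D) = 9.86×10^-4; √(3.17ν²L/(gD³h_f)) = 5.07×10^-5
Q = -0.965·0.01125·ln(0.001037) = 0.07460 m³/s
Check: V = 1.27 m/s, Re = 2.96×10^5, f = 0.02821, h_f = 12.8 m ≈ 12.7 m ✓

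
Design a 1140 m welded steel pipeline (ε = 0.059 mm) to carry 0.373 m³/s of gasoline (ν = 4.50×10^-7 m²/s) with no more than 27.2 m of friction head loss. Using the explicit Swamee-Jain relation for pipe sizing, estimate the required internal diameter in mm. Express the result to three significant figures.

D ≈ 370 mm

Swamee-Jain (Type III): D = 0.66·[ε^1.25·(LQ²/(gh_f))^4.75 + ν·Q^9.4·(L/(gh_f))^5.2]^0.04
LQ²/(gh_f) = 0.5944; L/(gh_f) = 4.272
Term 1 = ε^1.25·(…)^4.75 = 4.37×10^-7; Term 2 = ν·Q^9.4·(…)^5.2 = 8.07×10^-8
D = 0.66·(4.37×10^-7 + 8.07×10^-8)^0.04 = 0.3699 m = 370 mm
Check: V = 3.47 m/s, Re = 2.85×10^6, f = 0.01362, h_f = 25.8 m ≈ 27.2 m ✓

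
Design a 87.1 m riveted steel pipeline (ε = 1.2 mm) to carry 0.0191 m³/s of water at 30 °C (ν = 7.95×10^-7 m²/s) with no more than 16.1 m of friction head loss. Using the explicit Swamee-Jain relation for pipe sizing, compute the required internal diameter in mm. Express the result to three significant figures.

D ≈ 93.6 mm

Swamee-Jain (Type III): D = 0.66·[ε^1.25·(LQ²/(gh_f))^4.75 + ν·Q^9.4·(L/(gh_f))^5.2]^0.04
LQ²/(gh_f) = 2.012×10^-4; L/(gh_f) = 0.5515
Term 1 = ε^1.25·(…)^4.75 = 6.18×10^-22; Term 2 = ν·Q^9.4·(…)^5.2 = 2.50×10^-24
D = 0.66·(6.18×10^-22 + 2.50×10^-24)^0.04 = 0.09360 m = 93.6 mm
Check: V = 2.78 m/s, Re = 3.27×10^5, f = 0.04156, h_f = 15.2 m ≈ 16.1 m ✓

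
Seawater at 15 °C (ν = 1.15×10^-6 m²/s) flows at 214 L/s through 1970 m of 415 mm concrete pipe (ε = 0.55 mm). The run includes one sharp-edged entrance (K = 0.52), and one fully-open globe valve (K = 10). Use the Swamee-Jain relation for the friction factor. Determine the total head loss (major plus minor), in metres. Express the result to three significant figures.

V = 4Q/(πD²) = 1.582 m/s; V²/2g = 0.1276 m
Re = 5.71×10^5, ε/D = 0.00133 → f = 0.02160 (Swamee-Jain)
Major: h_f = f(L/D)·V²/2g = 0.02160·4747·0.1276 = 13.08 m
Minor: ΣK = 10.5; h_m = ΣK·V²/2g = 1.342 m
Total H_L = 13.08 + 1.342 = 14.42 m

H_L ≈ 14.4 m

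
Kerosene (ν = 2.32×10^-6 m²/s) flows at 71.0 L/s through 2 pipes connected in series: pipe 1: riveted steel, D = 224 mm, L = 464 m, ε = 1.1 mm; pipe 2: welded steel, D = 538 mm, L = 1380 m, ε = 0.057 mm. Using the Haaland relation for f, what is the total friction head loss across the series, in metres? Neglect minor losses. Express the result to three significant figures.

Pipe 1: V = 1.802 m/s, Re = 1.74×10^5, ε/D = 0.00491, f = 0.03076, h_1 = f(L/D)V²/2g = 10.54 m
Pipe 2: V = 0.3123 m/s, Re = 7.24×10^4, ε/D = 1.06×10^-4, f = 0.01947, h_2 = f(L/D)V²/2g = 0.2483 m
Series → Q common, losses add: H = Σh = 10.79 m

H ≈ 10.8 m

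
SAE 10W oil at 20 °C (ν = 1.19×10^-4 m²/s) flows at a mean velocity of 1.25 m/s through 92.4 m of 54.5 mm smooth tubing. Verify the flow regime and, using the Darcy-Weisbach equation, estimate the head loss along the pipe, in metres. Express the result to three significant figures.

Re = VD/ν = 1.25·0.05450/1.19×10^-4 = 572 → laminar (Re < 2300)
f = 64/Re = 0.1118
h_f = f(L/D)V²/(2g) = 0.1118·(92.4/0.05450)·1.25²/(2·9.81) = 15.09 m

h_f ≈ 15.1 m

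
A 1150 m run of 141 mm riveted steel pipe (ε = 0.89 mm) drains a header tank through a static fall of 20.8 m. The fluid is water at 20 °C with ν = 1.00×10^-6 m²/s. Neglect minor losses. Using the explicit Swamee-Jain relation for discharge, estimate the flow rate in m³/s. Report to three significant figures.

Swamee-Jain (Type II): Q = -0.965·√(gD⁵h_f/L)·ln[ε/(3.7D) + √(3.17ν²L/(gD³h_f))]
√(gD⁵h_f/L) = √(9.81·0.141⁵·20.8/1150) = 0.003145
ε/(3.7D) = 0.00171; √(3.17ν²L/(gD³h_f)) = 7.98×10^-5
Q = -0.965·0.003145·ln(0.001786) = 0.01920 m³/s
Check: V = 1.23 m/s, Re = 1.73×10^5, f = 0.03328, h_f = 20.9 m ≈ 20.8 m ✓

Q ≈ 0.0192 m³/s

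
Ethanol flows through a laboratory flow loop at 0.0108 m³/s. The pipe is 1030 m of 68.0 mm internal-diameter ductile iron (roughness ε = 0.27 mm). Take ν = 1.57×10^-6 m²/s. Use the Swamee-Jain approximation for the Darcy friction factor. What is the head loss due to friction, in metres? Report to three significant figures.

V = 4Q/(πD²) = 4·0.0108/(π·0.0680²) = 2.974 m/s
Re = VD/ν = 2.974·0.0680/1.57×10^-6 = 1.29×10^5 → turbulent
ε/D = 0.27/68.0 = 0.00397
Swamee-Jain: f = 0.02943
h_f = f(L/D)V²/(2g) = 0.02943·(1030/0.0680)·2.974²/(2·9.81) = 200.9 m

h_f ≈ 201 m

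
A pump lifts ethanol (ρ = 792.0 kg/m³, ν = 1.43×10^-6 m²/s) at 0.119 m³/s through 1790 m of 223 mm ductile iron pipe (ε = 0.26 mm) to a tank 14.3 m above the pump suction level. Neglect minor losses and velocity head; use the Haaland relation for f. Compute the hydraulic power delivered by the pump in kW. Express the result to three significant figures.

V = 4Q/(πD²) = 3.047 m/s; Re = 4.75×10^5; ε/D = 0.00117; f = 0.02092
h_f = f(L/D)V²/2g = 79.47 m
Total head H = z + h_f = 14.3 + 79.47 = 93.77 m
P_hyd = ρgQH = 792.0·9.81·0.119·93.77 = 86.70 kW

P_hyd ≈ 86.7 kW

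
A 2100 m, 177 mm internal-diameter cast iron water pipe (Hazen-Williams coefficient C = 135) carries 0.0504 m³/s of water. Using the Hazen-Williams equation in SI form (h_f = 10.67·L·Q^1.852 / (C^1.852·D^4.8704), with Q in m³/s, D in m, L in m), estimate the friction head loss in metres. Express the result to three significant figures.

h_f ≈ 46.2 m

h_f = 10.67·2100·0.0504^1.852 / (135^1.852·0.177^4.8704) = 46.19 m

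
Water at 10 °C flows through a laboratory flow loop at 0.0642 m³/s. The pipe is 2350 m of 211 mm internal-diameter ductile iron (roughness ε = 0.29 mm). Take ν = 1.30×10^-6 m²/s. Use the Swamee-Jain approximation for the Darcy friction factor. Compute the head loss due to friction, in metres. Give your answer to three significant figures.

h_f ≈ 42.4 m

V = 4Q/(πD²) = 4·0.0642/(π·0.211²) = 1.836 m/s
Re = VD/ν = 1.836·0.211/1.30×10^-6 = 2.98×10^5 → turbulent
ε/D = 0.29/211 = 0.00137
Swamee-Jain: f = 0.02218
h_f = f(L/D)V²/(2g) = 0.02218·(2350/0.211)·1.836²/(2·9.81) = 42.45 m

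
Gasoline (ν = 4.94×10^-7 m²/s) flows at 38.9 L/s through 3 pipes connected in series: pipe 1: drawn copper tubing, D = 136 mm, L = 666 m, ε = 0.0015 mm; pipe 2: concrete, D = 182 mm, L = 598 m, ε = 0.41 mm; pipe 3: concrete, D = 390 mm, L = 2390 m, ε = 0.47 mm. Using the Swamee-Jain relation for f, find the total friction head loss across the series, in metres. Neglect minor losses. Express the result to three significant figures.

H ≈ 32.2 m

Pipe 1: V = 2.678 m/s, Re = 7.37×10^5, ε/D = 1.10×10^-5, f = 0.01245, h_1 = f(L/D)V²/2g = 22.29 m
Pipe 2: V = 1.495 m/s, Re = 5.51×10^5, ε/D = 0.00225, f = 0.02459, h_2 = f(L/D)V²/2g = 9.207 m
Pipe 3: V = 0.3256 m/s, Re = 2.57×10^5, ε/D = 0.00121, f = 0.02170, h_3 = f(L/D)V²/2g = 0.7187 m
Series → Q common, losses add: H = Σh = 32.21 m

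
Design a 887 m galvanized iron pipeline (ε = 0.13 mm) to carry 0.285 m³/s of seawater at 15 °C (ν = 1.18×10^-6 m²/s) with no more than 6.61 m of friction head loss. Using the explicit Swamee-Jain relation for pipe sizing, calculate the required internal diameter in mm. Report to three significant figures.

D ≈ 435 mm

Swamee-Jain (Type III): D = 0.66·[ε^1.25·(LQ²/(gh_f))^4.75 + ν·Q^9.4·(L/(gh_f))^5.2]^0.04
LQ²/(gh_f) = 1.111; L/(gh_f) = 13.68
Term 1 = ε^1.25·(…)^4.75 = 2.29×10^-5; Term 2 = ν·Q^9.4·(…)^5.2 = 7.16×10^-6
D = 0.66·(2.29×10^-5 + 7.16×10^-6)^0.04 = 0.4352 m = 435 mm
Check: V = 1.92 m/s, Re = 7.07×10^5, f = 0.01602, h_f = 6.11 m ≈ 6.61 m ✓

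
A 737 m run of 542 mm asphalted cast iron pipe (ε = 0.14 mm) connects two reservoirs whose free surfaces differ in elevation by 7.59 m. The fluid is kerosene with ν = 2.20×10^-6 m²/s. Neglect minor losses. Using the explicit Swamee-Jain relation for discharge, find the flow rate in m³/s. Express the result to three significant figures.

Swamee-Jain (Type II): Q = -0.965·√(gD⁵h_f/L)·ln[ε/(3.7D) + √(3.17ν²L/(gD³h_f))]
√(gD⁵h_f/L) = √(9.81·0.542⁵·7.59/737) = 0.06874
ε/(3.7D) = 6.98×10^-5; √(3.17ν²L/(gD³h_f)) = 3.09×10^-5
Q = -0.965·0.06874·ln(1.007×10^-4) = 0.6105 m³/s
Check: V = 2.65 m/s, Re = 6.52×10^5, f = 0.01574, h_f = 7.64 m ≈ 7.59 m ✓

Q ≈ 0.611 m³/s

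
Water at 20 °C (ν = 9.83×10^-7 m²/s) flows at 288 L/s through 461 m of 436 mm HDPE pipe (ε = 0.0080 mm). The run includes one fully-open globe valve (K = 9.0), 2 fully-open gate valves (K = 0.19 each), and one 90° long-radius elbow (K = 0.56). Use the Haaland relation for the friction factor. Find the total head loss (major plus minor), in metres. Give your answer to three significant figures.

V = 4Q/(πD²) = 1.929 m/s; V²/2g = 0.1897 m
Re = 8.56×10^5, ε/D = 1.83×10^-5 → f = 0.01220 (Haaland)
Major: h_f = f(L/D)·V²/2g = 0.01220·1057·0.1897 = 2.447 m
Minor: ΣK = 9.94; h_m = ΣK·V²/2g = 1.885 m
Total H_L = 2.447 + 1.885 = 4.333 m

H_L ≈ 4.33 m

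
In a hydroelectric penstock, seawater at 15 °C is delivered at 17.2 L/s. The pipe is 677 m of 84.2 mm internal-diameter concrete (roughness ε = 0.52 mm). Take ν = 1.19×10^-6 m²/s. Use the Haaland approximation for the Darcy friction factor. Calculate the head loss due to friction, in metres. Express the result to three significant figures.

V = 4Q/(πD²) = 4·0.0172/(π·0.0842²) = 3.089 m/s
Re = VD/ν = 3.089·0.0842/1.19×10^-6 = 2.19×10^5 → turbulent
ε/D = 0.52/84.2 = 0.00618
Haaland: f = 0.03282
h_f = f(L/D)V²/(2g) = 0.03282·(677/0.0842)·3.089²/(2·9.81) = 128.3 m

h_f ≈ 128 m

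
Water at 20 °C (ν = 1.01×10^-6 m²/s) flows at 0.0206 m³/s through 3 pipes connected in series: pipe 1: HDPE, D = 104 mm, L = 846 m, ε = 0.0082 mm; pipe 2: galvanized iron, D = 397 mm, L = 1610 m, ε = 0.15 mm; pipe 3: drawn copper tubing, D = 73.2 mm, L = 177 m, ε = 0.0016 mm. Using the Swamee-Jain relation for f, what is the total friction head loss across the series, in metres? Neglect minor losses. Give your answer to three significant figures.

Pipe 1: V = 2.425 m/s, Re = 2.50×10^5, ε/D = 7.88×10^-5, f = 0.01566, h_1 = f(L/D)V²/2g = 38.18 m
Pipe 2: V = 0.1664 m/s, Re = 6.54×10^4, ε/D = 3.78×10^-4, f = 0.02120, h_2 = f(L/D)V²/2g = 0.1214 m
Pipe 3: V = 4.895 m/s, Re = 3.55×10^5, ε/D = 2.19×10^-5, f = 0.01421, h_3 = f(L/D)V²/2g = 41.97 m
Series → Q common, losses add: H = Σh = 80.27 m

H ≈ 80.3 m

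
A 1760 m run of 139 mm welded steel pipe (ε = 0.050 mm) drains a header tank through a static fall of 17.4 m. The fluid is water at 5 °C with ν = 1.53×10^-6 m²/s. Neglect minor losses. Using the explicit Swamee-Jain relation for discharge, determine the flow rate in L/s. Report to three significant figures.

Q ≈ 17.8 L/s

Swamee-Jain (Type II): Q = -0.965·√(gD⁵h_f/L)·ln[ε/(3.7D) + √(3.17ν²L/(gD³h_f))]
√(gD⁵h_f/L) = √(9.81·0.139⁵·17.4/1760) = 0.002243
ε/(3.7D) = 9.72×10^-5; √(3.17ν²L/(gD³h_f)) = 1.69×10^-4
Q = -0.965·0.002243·ln(2.660×10^-4) = 0.01782 m³/s
Check: V = 1.17 m/s, Re = 1.07×10^5, f = 0.01960, h_f = 17.4 m ≈ 17.4 m ✓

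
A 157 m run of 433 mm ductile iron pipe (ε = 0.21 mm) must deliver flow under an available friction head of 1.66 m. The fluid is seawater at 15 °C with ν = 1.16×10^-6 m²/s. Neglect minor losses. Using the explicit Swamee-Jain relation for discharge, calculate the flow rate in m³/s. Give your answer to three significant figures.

Q ≈ 0.337 m³/s

Swamee-Jain (Type II): Q = -0.965·√(gD⁵h_f/L)·ln[ε/(3.7D) + √(3.17ν²L/(gD³h_f))]
√(gD⁵h_f/L) = √(9.81·0.433⁵·1.66/157) = 0.03973
ε/(3.7D) = 1.31×10^-4; √(3.17ν²L/(gD³h_f)) = 2.25×10^-5
Q = -0.965·0.03973·ln(1.536×10^-4) = 0.3367 m³/s
Check: V = 2.29 m/s, Re = 8.54×10^5, f = 0.01729, h_f = 1.67 m ≈ 1.66 m ✓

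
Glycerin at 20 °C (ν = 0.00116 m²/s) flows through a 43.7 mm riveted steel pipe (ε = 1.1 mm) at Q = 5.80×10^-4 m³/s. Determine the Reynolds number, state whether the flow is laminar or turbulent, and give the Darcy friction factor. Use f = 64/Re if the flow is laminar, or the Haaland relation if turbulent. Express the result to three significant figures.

Re ≈ 14.6; laminar; f = 64/Re ≈ 4.39

V = 4Q/(πD²) = 0.3867 m/s
Re = VD/ν = 0.3867·0.0437/0.00116 = 14.6
Re < 2300 → laminar → f = 64/Re = 4.393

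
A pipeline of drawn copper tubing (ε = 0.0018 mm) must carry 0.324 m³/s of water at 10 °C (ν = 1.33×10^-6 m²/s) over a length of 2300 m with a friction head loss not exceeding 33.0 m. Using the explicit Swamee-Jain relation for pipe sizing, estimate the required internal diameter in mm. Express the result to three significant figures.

D ≈ 378 mm

Swamee-Jain (Type III): D = 0.66·[ε^1.25·(LQ²/(gh_f))^4.75 + ν·Q^9.4·(L/(gh_f))^5.2]^0.04
LQ²/(gh_f) = 0.7458; L/(gh_f) = 7.105
Term 1 = ε^1.25·(…)^4.75 = 1.64×10^-8; Term 2 = ν·Q^9.4·(…)^5.2 = 8.93×10^-7
D = 0.66·(1.64×10^-8 + 8.93×10^-7)^0.04 = 0.3784 m = 378 mm
Check: V = 2.88 m/s, Re = 8.20×10^5, f = 0.01211, h_f = 31.2 m ≈ 33.0 m ✓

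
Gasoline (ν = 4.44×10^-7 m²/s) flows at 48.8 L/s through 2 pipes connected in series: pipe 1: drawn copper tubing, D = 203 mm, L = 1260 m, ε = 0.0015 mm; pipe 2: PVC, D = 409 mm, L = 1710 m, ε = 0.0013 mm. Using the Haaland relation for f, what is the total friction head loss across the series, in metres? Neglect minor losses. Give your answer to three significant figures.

Pipe 1: V = 1.508 m/s, Re = 6.89×10^5, ε/D = 7.39×10^-6, f = 0.01245, h_1 = f(L/D)V²/2g = 8.952 m
Pipe 2: V = 0.3714 m/s, Re = 3.42×10^5, ε/D = 3.18×10^-6, f = 0.01402, h_2 = f(L/D)V²/2g = 0.4123 m
Series → Q common, losses add: H = Σh = 9.364 m

H ≈ 9.36 m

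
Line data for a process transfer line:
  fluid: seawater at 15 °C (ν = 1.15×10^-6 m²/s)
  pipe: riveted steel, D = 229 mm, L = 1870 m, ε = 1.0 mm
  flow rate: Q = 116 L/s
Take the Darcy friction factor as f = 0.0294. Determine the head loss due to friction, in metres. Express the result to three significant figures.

V = 4Q/(πD²) = 4·0.116/(π·0.229²) = 2.816 m/s
h_f = f(L/D)V²/(2g) = 0.02940·(1870/0.229)·2.816²/(2·9.81) = 97.06 m

h_f ≈ 97.1 m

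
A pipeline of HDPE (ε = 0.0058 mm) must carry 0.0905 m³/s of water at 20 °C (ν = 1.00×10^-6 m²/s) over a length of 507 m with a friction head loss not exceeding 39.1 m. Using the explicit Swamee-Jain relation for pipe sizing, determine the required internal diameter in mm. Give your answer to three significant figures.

D ≈ 164 mm

Swamee-Jain (Type III): D = 0.66·[ε^1.25·(LQ²/(gh_f))^4.75 + ν·Q^9.4·(L/(gh_f))^5.2]^0.04
LQ²/(gh_f) = 0.01083; L/(gh_f) = 1.322
Term 1 = ε^1.25·(…)^4.75 = 1.31×10^-16; Term 2 = ν·Q^9.4·(…)^5.2 = 6.65×10^-16
D = 0.66·(1.31×10^-16 + 6.65×10^-16)^0.04 = 0.1643 m = 164 mm
Check: V = 4.27 m/s, Re = 7.01×10^5, f = 0.01299, h_f = 37.2 m ≈ 39.1 m ✓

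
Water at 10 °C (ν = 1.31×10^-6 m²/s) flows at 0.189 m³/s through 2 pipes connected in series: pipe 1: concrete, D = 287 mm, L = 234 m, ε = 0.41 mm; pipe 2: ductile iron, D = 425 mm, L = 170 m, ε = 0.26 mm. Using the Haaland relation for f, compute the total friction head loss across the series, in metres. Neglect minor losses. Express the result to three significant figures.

H ≈ 8.40 m

Pipe 1: V = 2.922 m/s, Re = 6.40×10^5, ε/D = 0.00143, f = 0.02182, h_1 = f(L/D)V²/2g = 7.740 m
Pipe 2: V = 1.332 m/s, Re = 4.32×10^5, ε/D = 6.12×10^-4, f = 0.01836, h_2 = f(L/D)V²/2g = 0.6644 m
Series → Q common, losses add: H = Σh = 8.404 m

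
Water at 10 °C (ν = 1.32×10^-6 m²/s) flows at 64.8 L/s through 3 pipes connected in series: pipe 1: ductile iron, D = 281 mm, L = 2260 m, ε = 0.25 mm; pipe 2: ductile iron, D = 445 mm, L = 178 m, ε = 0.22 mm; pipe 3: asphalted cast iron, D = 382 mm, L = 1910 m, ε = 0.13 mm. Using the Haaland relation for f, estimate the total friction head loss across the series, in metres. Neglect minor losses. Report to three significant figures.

H ≈ 10.6 m

Pipe 1: V = 1.045 m/s, Re = 2.22×10^5, ε/D = 8.90×10^-4, f = 0.02034, h_1 = f(L/D)V²/2g = 9.102 m
Pipe 2: V = 0.4166 m/s, Re = 1.40×10^5, ε/D = 4.94×10^-4, f = 0.01926, h_2 = f(L/D)V²/2g = 0.06815 m
Pipe 3: V = 0.5654 m/s, Re = 1.64×10^5, ε/D = 3.40×10^-4, f = 0.01815, h_3 = f(L/D)V²/2g = 1.479 m
Series → Q common, losses add: H = Σh = 10.65 m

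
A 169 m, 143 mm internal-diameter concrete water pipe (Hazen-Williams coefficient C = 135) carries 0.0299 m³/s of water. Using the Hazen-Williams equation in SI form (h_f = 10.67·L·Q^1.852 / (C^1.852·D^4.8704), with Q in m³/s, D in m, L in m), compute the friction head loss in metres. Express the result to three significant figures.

h_f = 10.67·169·0.0299^1.852 / (135^1.852·0.143^4.8704) = 3.995 m

h_f ≈ 3.99 m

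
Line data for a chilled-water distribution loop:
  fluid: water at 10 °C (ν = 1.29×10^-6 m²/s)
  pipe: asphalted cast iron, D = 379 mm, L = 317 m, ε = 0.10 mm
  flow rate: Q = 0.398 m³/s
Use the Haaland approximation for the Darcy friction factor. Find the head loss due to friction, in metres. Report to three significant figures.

V = 4Q/(πD²) = 4·0.398/(π·0.379²) = 3.528 m/s
Re = VD/ν = 3.528·0.379/1.29×10^-6 = 1.04×10^6 → turbulent
ε/D = 0.10/379 = 2.64×10^-4
Haaland: f = 0.01524
h_f = f(L/D)V²/(2g) = 0.01524·(317/0.379)·3.528²/(2·9.81) = 8.086 m

h_f ≈ 8.09 m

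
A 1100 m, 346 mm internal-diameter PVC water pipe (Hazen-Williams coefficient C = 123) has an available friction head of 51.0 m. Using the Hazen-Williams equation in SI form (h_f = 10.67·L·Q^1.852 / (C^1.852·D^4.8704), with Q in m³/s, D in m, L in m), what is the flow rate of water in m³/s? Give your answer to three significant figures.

Rearranging: Q = [h_f·C^1.852·D^4.8704 / (10.67·L)]^(1/1.852)
Q = [51.0·123^1.852·0.346^4.8704 / (10.67·1100)]^0.540 = 0.4003 m³/s

Q ≈ 0.400 m³/s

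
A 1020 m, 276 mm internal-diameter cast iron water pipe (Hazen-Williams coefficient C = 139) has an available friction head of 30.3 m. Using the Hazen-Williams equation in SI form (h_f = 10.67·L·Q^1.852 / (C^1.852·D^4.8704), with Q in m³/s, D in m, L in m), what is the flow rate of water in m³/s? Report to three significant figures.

Rearranging: Q = [h_f·C^1.852·D^4.8704 / (10.67·L)]^(1/1.852)
Q = [30.3·139^1.852·0.276^4.8704 / (10.67·1020)]^0.540 = 0.1963 m³/s

Q ≈ 0.196 m³/s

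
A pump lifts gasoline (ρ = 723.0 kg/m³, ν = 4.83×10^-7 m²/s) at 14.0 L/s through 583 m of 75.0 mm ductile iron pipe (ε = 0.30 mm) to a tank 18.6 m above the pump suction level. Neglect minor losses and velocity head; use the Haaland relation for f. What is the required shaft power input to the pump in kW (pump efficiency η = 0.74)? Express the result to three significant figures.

P_shaft ≈ 17.8 kW

V = 4Q/(πD²) = 3.169 m/s; Re = 4.92×10^5; ε/D = 0.00400; f = 0.02868
h_f = f(L/D)V²/2g = 114.1 m
Total head H = z + h_f = 18.6 + 114.1 = 132.7 m
P_hyd = ρgQH = 723.0·9.81·0.0140·132.7 = 13.18 kW
P_shaft = P_hyd/η = 13.18/0.74 = 17.81 kW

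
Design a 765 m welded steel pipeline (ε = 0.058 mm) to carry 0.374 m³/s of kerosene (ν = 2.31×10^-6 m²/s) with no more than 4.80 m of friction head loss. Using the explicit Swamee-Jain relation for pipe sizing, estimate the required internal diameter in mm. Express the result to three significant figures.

D ≈ 493 mm

Swamee-Jain (Type III): D = 0.66·[ε^1.25·(LQ²/(gh_f))^4.75 + ν·Q^9.4·(L/(gh_f))^5.2]^0.04
LQ²/(gh_f) = 2.272; L/(gh_f) = 16.25
Term 1 = ε^1.25·(…)^4.75 = 2.50×10^-4; Term 2 = ν·Q^9.4·(…)^5.2 = 4.41×10^-4
D = 0.66·(2.50×10^-4 + 4.41×10^-4)^0.04 = 0.4933 m = 493 mm
Check: V = 1.96 m/s, Re = 4.18×10^5, f = 0.01497, h_f = 4.53 m ≈ 4.80 m ✓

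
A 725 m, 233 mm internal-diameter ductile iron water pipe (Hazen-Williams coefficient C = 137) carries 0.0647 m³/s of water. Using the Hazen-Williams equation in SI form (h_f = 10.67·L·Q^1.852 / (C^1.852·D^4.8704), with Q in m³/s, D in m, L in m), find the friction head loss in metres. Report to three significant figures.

h_f ≈ 6.46 m

h_f = 10.67·725·0.0647^1.852 / (137^1.852·0.233^4.8704) = 6.461 m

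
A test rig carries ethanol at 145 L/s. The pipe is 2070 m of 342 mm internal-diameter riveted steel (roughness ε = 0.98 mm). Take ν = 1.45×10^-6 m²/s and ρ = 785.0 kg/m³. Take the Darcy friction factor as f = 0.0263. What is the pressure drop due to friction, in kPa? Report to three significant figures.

Δp ≈ 156 kPa

V = 4Q/(πD²) = 4·0.145/(π·0.342²) = 1.578 m/s
h_f = f(L/D)V²/(2g) = 0.02630·(2070/0.342)·1.578²/(2·9.81) = 20.21 m
Δp = ρg·h_f = 785.0·9.81·20.21 = 155.7 kPa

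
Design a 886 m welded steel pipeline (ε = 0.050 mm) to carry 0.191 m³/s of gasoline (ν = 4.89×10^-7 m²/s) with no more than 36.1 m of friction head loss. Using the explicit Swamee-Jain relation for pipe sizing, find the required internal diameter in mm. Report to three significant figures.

Swamee-Jain (Type III): D = 0.66·[ε^1.25·(LQ²/(gh_f))^4.75 + ν·Q^9.4·(L/(gh_f))^5.2]^0.04
LQ²/(gh_f) = 0.09127; L/(gh_f) = 2.502
Term 1 = ε^1.25·(…)^4.75 = 4.84×10^-11; Term 2 = ν·Q^9.4·(…)^5.2 = 1.00×10^-11
D = 0.66·(4.84×10^-11 + 1.00×10^-11)^0.04 = 0.2572 m = 257 mm
Check: V = 3.68 m/s, Re = 1.93×10^6, f = 0.01427, h_f = 33.9 m ≈ 36.1 m ✓

D ≈ 257 mm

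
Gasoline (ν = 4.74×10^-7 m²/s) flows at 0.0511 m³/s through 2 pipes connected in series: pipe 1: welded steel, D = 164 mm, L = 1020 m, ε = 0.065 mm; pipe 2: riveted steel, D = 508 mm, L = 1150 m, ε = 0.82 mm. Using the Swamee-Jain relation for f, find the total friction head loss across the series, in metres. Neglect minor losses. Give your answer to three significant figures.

H ≈ 31.1 m

Pipe 1: V = 2.419 m/s, Re = 8.37×10^5, ε/D = 3.96×10^-4, f = 0.01667, h_1 = f(L/D)V²/2g = 30.91 m
Pipe 2: V = 0.2521 m/s, Re = 2.70×10^5, ε/D = 0.00161, f = 0.02307, h_2 = f(L/D)V²/2g = 0.1692 m
Series → Q common, losses add: H = Σh = 31.08 m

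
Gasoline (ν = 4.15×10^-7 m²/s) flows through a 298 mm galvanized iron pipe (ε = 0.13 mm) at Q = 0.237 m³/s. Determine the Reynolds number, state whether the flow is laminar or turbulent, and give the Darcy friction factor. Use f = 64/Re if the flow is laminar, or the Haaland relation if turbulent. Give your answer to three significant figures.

V = 4Q/(πD²) = 3.398 m/s
Re = VD/ν = 3.398·0.298/4.15×10^-7 = 2.44×10^6
Re > 4000 → turbulent; ε/D = 4.36×10^-4
Haaland: f = 0.01644

Re ≈ 2.44×10^6; turbulent; f ≈ 0.0164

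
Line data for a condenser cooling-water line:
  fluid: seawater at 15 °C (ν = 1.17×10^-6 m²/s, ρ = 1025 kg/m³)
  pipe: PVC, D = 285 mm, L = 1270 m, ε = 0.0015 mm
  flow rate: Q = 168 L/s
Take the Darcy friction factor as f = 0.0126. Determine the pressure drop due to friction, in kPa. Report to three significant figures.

Δp ≈ 200 kPa

V = 4Q/(πD²) = 4·0.168/(π·0.285²) = 2.633 m/s
h_f = f(L/D)V²/(2g) = 0.01260·(1270/0.285)·2.633²/(2·9.81) = 19.85 m
Δp = ρg·h_f = 1025·9.81·19.85 = 199.6 kPa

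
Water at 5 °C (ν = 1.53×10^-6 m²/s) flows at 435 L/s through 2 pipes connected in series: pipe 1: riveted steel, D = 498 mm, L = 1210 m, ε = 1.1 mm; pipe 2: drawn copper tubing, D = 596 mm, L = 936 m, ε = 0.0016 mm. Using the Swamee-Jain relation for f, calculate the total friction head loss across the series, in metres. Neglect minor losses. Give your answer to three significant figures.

H ≈ 17.5 m

Pipe 1: V = 2.233 m/s, Re = 7.27×10^5, ε/D = 0.00221, f = 0.02438, h_1 = f(L/D)V²/2g = 15.06 m
Pipe 2: V = 1.559 m/s, Re = 6.07×10^5, ε/D = 2.68×10^-6, f = 0.01270, h_2 = f(L/D)V²/2g = 2.471 m
Series → Q common, losses add: H = Σh = 17.53 m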